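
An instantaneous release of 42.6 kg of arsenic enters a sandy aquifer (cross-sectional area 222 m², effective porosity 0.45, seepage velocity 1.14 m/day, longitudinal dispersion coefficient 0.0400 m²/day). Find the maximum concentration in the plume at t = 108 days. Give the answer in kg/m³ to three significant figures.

0.0579 kg/m³

The peak of an instantaneous 1D plume sits at x = vt; there the Gaussian factor is 1 and C_max = M/(n_e·A·√(4πDt)), where n_e·A is the pore area the mass is dissolved in.
√(4πDt) = √(4π × 0.0400 × 108) = 7.368 m, so C_max = 42.6/(0.45 × 222 × 7.368) = 0.0579 kg/m³.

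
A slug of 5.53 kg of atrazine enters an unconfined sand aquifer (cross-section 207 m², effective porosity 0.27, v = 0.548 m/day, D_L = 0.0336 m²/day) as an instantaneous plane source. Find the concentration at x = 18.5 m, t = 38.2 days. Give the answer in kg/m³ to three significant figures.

For an instantaneous plane source, C(x,t) = M/(n_e·A·√(4πDt)) · exp(−(x−vt)²/(4Dt)), with n_e·A the pore (flow) area.
Plume center vt = 0.548 × 38.2 = 20.9336 m, so the well at 18.5 m is 2.4336 m upgradient of the peak.
√(4πDt) = 4.016 m, giving peak height M/(n_e·A·√(4πDt)) = 5.53/(0.27 × 207 × 4.016) = 0.02464 kg/m³.
(x−vt)²/(4Dt) = (-2.4336)²/(4 × 0.0336 × 38.2) = 1.154; exp(−1.154) = 0.3154.
C = 0.02464 × 0.3154 = 0.00777 kg/m³.

0.00777 kg/m³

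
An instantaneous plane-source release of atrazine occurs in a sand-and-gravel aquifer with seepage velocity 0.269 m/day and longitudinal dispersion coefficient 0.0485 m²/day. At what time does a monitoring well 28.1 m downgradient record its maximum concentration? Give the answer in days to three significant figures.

104 days

For the 1D instantaneous-source solution, setting ∂C/∂t = 0 at fixed x gives v²t² + 2Dt − x² = 0, so t = (√(D² + v²x²) − D)/v².
√(D² + v²x²) = √(0.0485² + 0.269² × 28.1²) = 7.559; v² = 0.072361.
t = (7.559 − 0.0485)/0.072361 = 104 days (vs. the pure-advection estimate x/v = 104 d).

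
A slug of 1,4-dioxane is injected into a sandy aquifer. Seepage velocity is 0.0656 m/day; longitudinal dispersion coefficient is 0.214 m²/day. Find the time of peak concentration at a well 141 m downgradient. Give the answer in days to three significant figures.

For the 1D instantaneous-source solution, setting ∂C/∂t = 0 at fixed x gives v²t² + 2Dt − x² = 0, so t = (√(D² + v²x²) − D)/v².
√(D² + v²x²) = √(0.214² + 0.0656² × 141²) = 9.252; v² = 0.00430336.
t = (9.252 − 0.214)/0.00430336 = 2100 days (vs. the pure-advection estimate x/v = 2150 d).

2100 days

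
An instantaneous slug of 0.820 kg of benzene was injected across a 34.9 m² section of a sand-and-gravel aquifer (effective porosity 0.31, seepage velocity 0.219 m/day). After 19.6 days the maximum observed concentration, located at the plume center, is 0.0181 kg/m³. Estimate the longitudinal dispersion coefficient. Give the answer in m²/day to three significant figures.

0.0712 m²/day

At the plume center C_max = M/(n_e·A·√(4πDt)), so D = M²/(4πt·(n_e·A·C_max)²).
n_e·A·C_max = 0.31 × 34.9 × 0.0181 = 0.1958 kg/m.
D = 0.820²/(4π × 19.6 × 0.1958²) = 0.0712 m²/day.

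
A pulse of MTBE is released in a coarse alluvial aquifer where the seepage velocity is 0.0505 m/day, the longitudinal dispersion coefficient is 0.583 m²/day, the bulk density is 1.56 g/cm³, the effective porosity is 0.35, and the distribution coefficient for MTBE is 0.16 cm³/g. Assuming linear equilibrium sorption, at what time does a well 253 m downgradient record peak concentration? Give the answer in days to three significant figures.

8200 days

Retardation factor R = 1 + ρ_b·K_d/n = 1 + 1.56 × 0.16/0.35 = 1.713.
Sorption retards both mechanisms: v_R = v/R = 0.02948 m/day, D_R = D/R = 0.3403 m²/day.
Peak time from v_R²t² + 2D_R t − x² = 0: t = (√(D_R² + v_R²x²) − D_R)/v_R².
√(D_R² + v_R²x²) = √(0.3403² + 0.02948² × 253²) = 7.466; v_R² = 0.0008691.
t = (7.466 − 0.3403)/0.0008691 = 8200 days.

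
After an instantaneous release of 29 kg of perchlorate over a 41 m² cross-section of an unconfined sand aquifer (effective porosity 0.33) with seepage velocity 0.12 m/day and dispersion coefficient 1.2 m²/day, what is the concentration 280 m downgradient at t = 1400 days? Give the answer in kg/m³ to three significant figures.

0.00228 kg/m³

For an instantaneous plane source, C(x,t) = M/(n_e·A·√(4πDt)) · exp(−(x−vt)²/(4Dt)), with n_e·A the pore (flow) area.
Plume center vt = 0.12 × 1400 = 168 m, so the well at 280 m is 112 m downgradient of the peak.
√(4πDt) = 145.3 m, giving peak height M/(n_e·A·√(4πDt)) = 29/(0.33 × 41 × 145.3) = 0.01475 kg/m³.
(x−vt)²/(4Dt) = (112)²/(4 × 1.2 × 1400) = 1.867; exp(−1.867) = 0.1546.
C = 0.01475 × 0.1546 = 0.00228 kg/m³.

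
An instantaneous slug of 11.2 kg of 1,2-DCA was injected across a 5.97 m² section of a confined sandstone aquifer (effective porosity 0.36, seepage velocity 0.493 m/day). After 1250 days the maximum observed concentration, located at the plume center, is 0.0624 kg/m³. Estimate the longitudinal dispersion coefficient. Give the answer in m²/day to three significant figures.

At the plume center C_max = M/(n_e·A·√(4πDt)), so D = M²/(4πt·(n_e·A·C_max)²).
n_e·A·C_max = 0.36 × 5.97 × 0.0624 = 0.1341 kg/m.
D = 11.2²/(4π × 1250 × 0.1341²) = 0.444 m²/day.

0.444 m²/day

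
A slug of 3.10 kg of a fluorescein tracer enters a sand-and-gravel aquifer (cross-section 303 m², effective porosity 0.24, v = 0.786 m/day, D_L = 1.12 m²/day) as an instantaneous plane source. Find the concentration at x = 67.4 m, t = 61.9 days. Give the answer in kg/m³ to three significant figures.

For an instantaneous plane source, C(x,t) = M/(n_e·A·√(4πDt)) · exp(−(x−vt)²/(4Dt)), with n_e·A the pore (flow) area.
Plume center vt = 0.786 × 61.9 = 48.6534 m, so the well at 67.4 m is 18.7466 m downgradient of the peak.
√(4πDt) = 29.52 m, giving peak height M/(n_e·A·√(4πDt)) = 3.10/(0.24 × 303 × 29.52) = 0.001444 kg/m³.
(x−vt)²/(4Dt) = (18.7466)²/(4 × 1.12 × 61.9) = 1.267; exp(−1.267) = 0.2817.
C = 0.001444 × 0.2817 = 0.000407 kg/m³.

0.000407 kg/m³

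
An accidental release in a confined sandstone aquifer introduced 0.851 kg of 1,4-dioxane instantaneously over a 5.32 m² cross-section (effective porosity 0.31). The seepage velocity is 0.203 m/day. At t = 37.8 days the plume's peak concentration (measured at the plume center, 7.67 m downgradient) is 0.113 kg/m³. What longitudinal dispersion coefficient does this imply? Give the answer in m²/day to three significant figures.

At the plume center C_max = M/(n_e·A·√(4πDt)), so D = M²/(4πt·(n_e·A·C_max)²).
n_e·A·C_max = 0.31 × 5.32 × 0.113 = 0.1864 kg/m.
D = 0.851²/(4π × 37.8 × 0.1864²) = 0.0439 m²/day.

0.0439 m²/day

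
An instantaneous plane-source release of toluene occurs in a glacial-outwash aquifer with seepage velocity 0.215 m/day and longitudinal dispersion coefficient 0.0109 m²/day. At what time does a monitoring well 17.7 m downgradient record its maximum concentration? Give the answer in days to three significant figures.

For the 1D instantaneous-source solution, setting ∂C/∂t = 0 at fixed x gives v²t² + 2Dt − x² = 0, so t = (√(D² + v²x²) − D)/v².
√(D² + v²x²) = √(0.0109² + 0.215² × 17.7²) = 3.806; v² = 0.046225.
t = (3.806 − 0.0109)/0.046225 = 82.1 days (vs. the pure-advection estimate x/v = 82.3 d).

82.1 days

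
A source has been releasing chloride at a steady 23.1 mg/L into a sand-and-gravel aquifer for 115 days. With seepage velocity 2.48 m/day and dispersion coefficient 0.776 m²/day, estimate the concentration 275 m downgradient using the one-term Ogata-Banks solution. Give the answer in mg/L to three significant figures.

18.0 mg/L

For a continuous step input, C/C₀ ≈ ½·erfc((x−vt)/(2√(Dt))).
vt = 2.48 × 115 = 285.2 m and 2√(Dt) = 2√(0.776 × 115) = 18.89 m.
Argument (x−vt)/(2√(Dt)) = (275 − 285.2)/18.89 = -0.5400; ½·erfc(-0.5400) = 0.7775.
C = 23.1 × 0.7775 = 18.0 mg/L.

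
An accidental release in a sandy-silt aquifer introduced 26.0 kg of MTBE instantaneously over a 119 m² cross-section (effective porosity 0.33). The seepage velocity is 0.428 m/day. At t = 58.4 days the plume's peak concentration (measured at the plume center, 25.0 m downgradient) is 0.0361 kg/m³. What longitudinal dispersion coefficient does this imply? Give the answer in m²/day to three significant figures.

0.458 m²/day

At the plume center C_max = M/(n_e·A·√(4πDt)), so D = M²/(4πt·(n_e·A·C_max)²).
n_e·A·C_max = 0.33 × 119 × 0.0361 = 1.418 kg/m.
D = 26.0²/(4π × 58.4 × 1.418²) = 0.458 m²/day.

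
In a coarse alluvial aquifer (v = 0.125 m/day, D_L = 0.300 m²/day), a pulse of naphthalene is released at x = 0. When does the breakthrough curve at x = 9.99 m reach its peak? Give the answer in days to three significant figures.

63.0 days

For the 1D instantaneous-source solution, setting ∂C/∂t = 0 at fixed x gives v²t² + 2Dt − x² = 0, so t = (√(D² + v²x²) − D)/v².
√(D² + v²x²) = √(0.300² + 0.125² × 9.99²) = 1.284; v² = 0.015625.
t = (1.284 − 0.300)/0.015625 = 63.0 days (vs. the pure-advection estimate x/v = 79.9 d).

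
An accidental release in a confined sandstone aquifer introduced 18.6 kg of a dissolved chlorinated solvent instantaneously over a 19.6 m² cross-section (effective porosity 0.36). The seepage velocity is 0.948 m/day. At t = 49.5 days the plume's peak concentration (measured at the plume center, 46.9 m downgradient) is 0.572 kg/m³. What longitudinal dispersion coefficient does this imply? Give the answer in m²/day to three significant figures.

At the plume center C_max = M/(n_e·A·√(4πDt)), so D = M²/(4πt·(n_e·A·C_max)²).
n_e·A·C_max = 0.36 × 19.6 × 0.572 = 4.036 kg/m.
D = 18.6²/(4π × 49.5 × 4.036²) = 0.0341 m²/day.

0.0341 m²/day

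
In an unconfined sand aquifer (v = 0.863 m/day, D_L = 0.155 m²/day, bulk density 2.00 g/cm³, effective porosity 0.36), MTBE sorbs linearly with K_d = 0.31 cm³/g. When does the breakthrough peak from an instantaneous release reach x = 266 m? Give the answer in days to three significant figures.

838 days

Retardation factor R = 1 + ρ_b·K_d/n = 1 + 2.00 × 0.31/0.36 = 2.722.
Sorption retards both mechanisms: v_R = v/R = 0.3170 m/day, D_R = D/R = 0.05694 m²/day.
Peak time from v_R²t² + 2D_R t − x² = 0: t = (√(D_R² + v_R²x²) − D_R)/v_R².
√(D_R² + v_R²x²) = √(0.05694² + 0.3170² × 266²) = 84.32; v_R² = 0.1005.
t = (84.32 − 0.05694)/0.1005 = 838 days.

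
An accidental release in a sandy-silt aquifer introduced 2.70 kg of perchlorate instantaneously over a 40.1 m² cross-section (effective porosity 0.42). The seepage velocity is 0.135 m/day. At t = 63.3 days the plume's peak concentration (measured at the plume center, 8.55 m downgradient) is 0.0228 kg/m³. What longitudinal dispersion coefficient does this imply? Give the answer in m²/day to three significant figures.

At the plume center C_max = M/(n_e·A·√(4πDt)), so D = M²/(4πt·(n_e·A·C_max)²).
n_e·A·C_max = 0.42 × 40.1 × 0.0228 = 0.3840 kg/m.
D = 2.70²/(4π × 63.3 × 0.3840²) = 0.0622 m²/day.

0.0622 m²/day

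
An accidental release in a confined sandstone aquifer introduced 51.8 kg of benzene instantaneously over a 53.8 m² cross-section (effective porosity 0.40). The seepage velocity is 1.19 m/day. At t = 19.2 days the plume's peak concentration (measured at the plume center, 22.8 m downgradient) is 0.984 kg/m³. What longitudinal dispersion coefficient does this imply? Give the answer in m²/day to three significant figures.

At the plume center C_max = M/(n_e·A·√(4πDt)), so D = M²/(4πt·(n_e·A·C_max)²).
n_e·A·C_max = 0.40 × 53.8 × 0.984 = 21.18 kg/m.
D = 51.8²/(4π × 19.2 × 21.18²) = 0.0248 m²/day.

0.0248 m²/day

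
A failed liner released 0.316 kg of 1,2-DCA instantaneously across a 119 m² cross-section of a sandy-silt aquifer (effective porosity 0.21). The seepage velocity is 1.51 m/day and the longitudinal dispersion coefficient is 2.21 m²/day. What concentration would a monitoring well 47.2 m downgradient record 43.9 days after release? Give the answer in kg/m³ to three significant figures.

0.000142 kg/m³

For an instantaneous plane source, C(x,t) = M/(n_e·A·√(4πDt)) · exp(−(x−vt)²/(4Dt)), with n_e·A the pore (flow) area.
Plume center vt = 1.51 × 43.9 = 66.289 m, so the well at 47.2 m is 19.089 m upgradient of the peak.
√(4πDt) = 34.92 m, giving peak height M/(n_e·A·√(4πDt)) = 0.316/(0.21 × 119 × 34.92) = 0.0003621 kg/m³.
(x−vt)²/(4Dt) = (-19.089)²/(4 × 2.21 × 43.9) = 0.9390; exp(−0.9390) = 0.3910.
C = 0.0003621 × 0.3910 = 0.000142 kg/m³.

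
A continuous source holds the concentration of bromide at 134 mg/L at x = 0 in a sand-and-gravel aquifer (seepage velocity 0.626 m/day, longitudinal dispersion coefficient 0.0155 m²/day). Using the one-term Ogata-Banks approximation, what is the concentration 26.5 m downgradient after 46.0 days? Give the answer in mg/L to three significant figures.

For a continuous step input, C/C₀ ≈ ½·erfc((x−vt)/(2√(Dt))).
vt = 0.626 × 46.0 = 28.796 m and 2√(Dt) = 2√(0.0155 × 46.0) = 1.689 m.
Argument (x−vt)/(2√(Dt)) = (26.5 − 28.796)/1.689 = -1.359; ½·erfc(-1.359) = 0.9727.
C = 134 × 0.9727 = 130 mg/L.

130 mg/L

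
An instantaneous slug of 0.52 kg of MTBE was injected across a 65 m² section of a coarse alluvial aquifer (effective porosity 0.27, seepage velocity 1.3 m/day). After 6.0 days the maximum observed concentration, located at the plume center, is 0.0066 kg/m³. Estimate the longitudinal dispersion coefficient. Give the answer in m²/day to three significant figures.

0.267 m²/day

At the plume center C_max = M/(n_e·A·√(4πDt)), so D = M²/(4πt·(n_e·A·C_max)²).
n_e·A·C_max = 0.27 × 65 × 0.0066 = 0.1158 kg/m.
D = 0.52²/(4π × 6.0 × 0.1158²) = 0.267 m²/day.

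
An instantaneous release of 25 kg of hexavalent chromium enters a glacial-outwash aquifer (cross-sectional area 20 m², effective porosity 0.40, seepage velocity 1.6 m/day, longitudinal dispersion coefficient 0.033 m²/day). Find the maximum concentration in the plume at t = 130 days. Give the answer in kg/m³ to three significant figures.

0.426 kg/m³

The peak of an instantaneous 1D plume sits at x = vt; there the Gaussian factor is 1 and C_max = M/(n_e·A·√(4πDt)), where n_e·A is the pore area the mass is dissolved in.
√(4πDt) = √(4π × 0.033 × 130) = 7.342 m, so C_max = 25/(0.40 × 20 × 7.342) = 0.426 kg/m³.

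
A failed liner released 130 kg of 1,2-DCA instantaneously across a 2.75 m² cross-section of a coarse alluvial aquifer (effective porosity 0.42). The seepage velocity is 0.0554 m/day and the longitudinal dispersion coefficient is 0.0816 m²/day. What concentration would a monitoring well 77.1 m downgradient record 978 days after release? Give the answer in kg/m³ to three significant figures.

For an instantaneous plane source, C(x,t) = M/(n_e·A·√(4πDt)) · exp(−(x−vt)²/(4Dt)), with n_e·A the pore (flow) area.
Plume center vt = 0.0554 × 978 = 54.1812 m, so the well at 77.1 m is 22.9188 m downgradient of the peak.
√(4πDt) = 31.67 m, giving peak height M/(n_e·A·√(4πDt)) = 130/(0.42 × 2.75 × 31.67) = 3.554 kg/m³.
(x−vt)²/(4Dt) = (22.9188)²/(4 × 0.0816 × 978) = 1.645; exp(−1.645) = 0.1930.
C = 3.554 × 0.1930 = 0.686 kg/m³.

0.686 kg/m³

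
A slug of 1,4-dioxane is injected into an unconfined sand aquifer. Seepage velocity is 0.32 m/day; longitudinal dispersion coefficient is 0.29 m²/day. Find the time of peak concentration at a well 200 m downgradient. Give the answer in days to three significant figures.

622 days

For the 1D instantaneous-source solution, setting ∂C/∂t = 0 at fixed x gives v²t² + 2Dt − x² = 0, so t = (√(D² + v²x²) − D)/v².
√(D² + v²x²) = √(0.29² + 0.32² × 200²) = 64.00; v² = 0.1024.
t = (64.00 − 0.29)/0.1024 = 622 days (vs. the pure-advection estimate x/v = 625 d).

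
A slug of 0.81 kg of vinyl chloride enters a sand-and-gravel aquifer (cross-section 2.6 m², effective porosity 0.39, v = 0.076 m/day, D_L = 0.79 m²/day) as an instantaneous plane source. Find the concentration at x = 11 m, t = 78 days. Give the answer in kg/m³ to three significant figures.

For an instantaneous plane source, C(x,t) = M/(n_e·A·√(4πDt)) · exp(−(x−vt)²/(4Dt)), with n_e·A the pore (flow) area.
Plume center vt = 0.076 × 78 = 5.928 m, so the well at 11 m is 5.072 m downgradient of the peak.
√(4πDt) = 27.83 m, giving peak height M/(n_e·A·√(4πDt)) = 0.81/(0.39 × 2.6 × 27.83) = 0.02870 kg/m³.
(x−vt)²/(4Dt) = (5.072)²/(4 × 0.79 × 78) = 0.1044; exp(−0.1044) = 0.9009.
C = 0.02870 × 0.9009 = 0.0259 kg/m³.

0.0259 kg/m³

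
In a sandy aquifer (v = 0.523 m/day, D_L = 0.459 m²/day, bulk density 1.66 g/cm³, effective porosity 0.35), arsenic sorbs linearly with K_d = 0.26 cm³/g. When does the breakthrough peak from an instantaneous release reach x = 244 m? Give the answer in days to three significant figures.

1040 days

Retardation factor R = 1 + ρ_b·K_d/n = 1 + 1.66 × 0.26/0.35 = 2.233.
Sorption retards both mechanisms: v_R = v/R = 0.2342 m/day, D_R = D/R = 0.2056 m²/day.
Peak time from v_R²t² + 2D_R t − x² = 0: t = (√(D_R² + v_R²x²) − D_R)/v_R².
√(D_R² + v_R²x²) = √(0.2056² + 0.2342² × 244²) = 57.15; v_R² = 0.05485.
t = (57.15 − 0.2056)/0.05485 = 1040 days.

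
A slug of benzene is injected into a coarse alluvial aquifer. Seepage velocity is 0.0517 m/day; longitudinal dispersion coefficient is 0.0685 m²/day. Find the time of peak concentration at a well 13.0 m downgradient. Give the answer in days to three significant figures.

227 days

For the 1D instantaneous-source solution, setting ∂C/∂t = 0 at fixed x gives v²t² + 2Dt − x² = 0, so t = (√(D² + v²x²) − D)/v².
√(D² + v²x²) = √(0.0685² + 0.0517² × 13.0²) = 0.6756; v² = 0.00267289.
t = (0.6756 − 0.0685)/0.00267289 = 227 days (vs. the pure-advection estimate x/v = 251 d).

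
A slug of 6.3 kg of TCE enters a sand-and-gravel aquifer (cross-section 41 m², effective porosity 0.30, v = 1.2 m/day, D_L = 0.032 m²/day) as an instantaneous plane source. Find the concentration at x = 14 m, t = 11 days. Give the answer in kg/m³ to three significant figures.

For an instantaneous plane source, C(x,t) = M/(n_e·A·√(4πDt)) · exp(−(x−vt)²/(4Dt)), with n_e·A the pore (flow) area.
Plume center vt = 1.2 × 11 = 13.2 m, so the well at 14 m is 0.8 m downgradient of the peak.
√(4πDt) = 2.103 m, giving peak height M/(n_e·A·√(4πDt)) = 6.3/(0.30 × 41 × 2.103) = 0.2436 kg/m³.
(x−vt)²/(4Dt) = (0.8)²/(4 × 0.032 × 11) = 0.4545; exp(−0.4545) = 0.6348.
C = 0.2436 × 0.6348 = 0.155 kg/m³.

0.155 kg/m³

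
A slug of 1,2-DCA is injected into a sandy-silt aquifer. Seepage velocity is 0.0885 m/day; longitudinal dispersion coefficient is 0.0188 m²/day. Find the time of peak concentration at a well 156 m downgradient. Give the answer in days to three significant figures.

For the 1D instantaneous-source solution, setting ∂C/∂t = 0 at fixed x gives v²t² + 2Dt − x² = 0, so t = (√(D² + v²x²) − D)/v².
√(D² + v²x²) = √(0.0188² + 0.0885² × 156²) = 13.81; v² = 0.00783225.
t = (13.81 − 0.0188)/0.00783225 = 1760 days (vs. the pure-advection estimate x/v = 1760 d).

1760 days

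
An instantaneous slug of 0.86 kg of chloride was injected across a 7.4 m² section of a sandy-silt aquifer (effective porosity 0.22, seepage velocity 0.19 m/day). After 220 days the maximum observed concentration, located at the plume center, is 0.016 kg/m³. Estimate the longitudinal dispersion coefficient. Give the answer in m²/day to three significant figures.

At the plume center C_max = M/(n_e·A·√(4πDt)), so D = M²/(4πt·(n_e·A·C_max)²).
n_e·A·C_max = 0.22 × 7.4 × 0.016 = 0.02605 kg/m.
D = 0.86²/(4π × 220 × 0.02605²) = 0.394 m²/day.

0.394 m²/day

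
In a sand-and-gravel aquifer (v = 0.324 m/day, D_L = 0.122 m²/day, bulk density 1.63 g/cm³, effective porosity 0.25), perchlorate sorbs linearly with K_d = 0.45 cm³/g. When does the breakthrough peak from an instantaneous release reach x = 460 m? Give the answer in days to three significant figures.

5580 days

Retardation factor R = 1 + ρ_b·K_d/n = 1 + 1.63 × 0.45/0.25 = 3.934.
Sorption retards both mechanisms: v_R = v/R = 0.08236 m/day, D_R = D/R = 0.03101 m²/day.
Peak time from v_R²t² + 2D_R t − x² = 0: t = (√(D_R² + v_R²x²) − D_R)/v_R².
√(D_R² + v_R²x²) = √(0.03101² + 0.08236² × 460²) = 37.89; v_R² = 0.006783.
t = (37.89 − 0.03101)/0.006783 = 5580 days.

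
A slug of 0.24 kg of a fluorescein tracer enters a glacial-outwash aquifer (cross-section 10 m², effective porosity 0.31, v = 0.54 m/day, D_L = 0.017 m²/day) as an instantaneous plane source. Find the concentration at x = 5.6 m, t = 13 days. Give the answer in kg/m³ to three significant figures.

For an instantaneous plane source, C(x,t) = M/(n_e·A·√(4πDt)) · exp(−(x−vt)²/(4Dt)), with n_e·A the pore (flow) area.
Plume center vt = 0.54 × 13 = 7.02 m, so the well at 5.6 m is 1.42 m upgradient of the peak.
√(4πDt) = 1.666 m, giving peak height M/(n_e·A·√(4πDt)) = 0.24/(0.31 × 10 × 1.666) = 0.04647 kg/m³.
(x−vt)²/(4Dt) = (-1.42)²/(4 × 0.017 × 13) = 2.281; exp(−2.281) = 0.1022.
C = 0.04647 × 0.1022 = 0.00475 kg/m³.

0.00475 kg/m³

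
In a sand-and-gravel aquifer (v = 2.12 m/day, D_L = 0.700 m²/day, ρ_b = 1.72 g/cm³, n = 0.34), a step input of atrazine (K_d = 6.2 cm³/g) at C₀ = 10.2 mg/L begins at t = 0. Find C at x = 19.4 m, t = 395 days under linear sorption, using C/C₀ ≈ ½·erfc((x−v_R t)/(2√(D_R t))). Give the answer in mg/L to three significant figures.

Retardation factor R = 1 + ρ_b·K_d/n = 1 + 1.72 × 6.2/0.34 = 32.36.
Sorption retards both mechanisms: v_R = v/R = 0.06551 m/day, D_R = D/R = 0.02163 m²/day.
v_R·t = 0.06551 × 395 = 25.87645 m; 2√(D_R t) = 5.846 m; argument = (19.4 − 25.87645)/5.846 = -1.108.
C = C₀ × ½·erfc(-1.108) = 10.2 × 0.9414 = 9.60 mg/L.

9.60 mg/L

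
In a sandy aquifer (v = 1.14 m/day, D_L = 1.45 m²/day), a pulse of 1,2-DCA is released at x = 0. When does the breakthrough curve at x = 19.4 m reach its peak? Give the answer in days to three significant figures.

For the 1D instantaneous-source solution, setting ∂C/∂t = 0 at fixed x gives v²t² + 2Dt − x² = 0, so t = (√(D² + v²x²) − D)/v².
√(D² + v²x²) = √(1.45² + 1.14² × 19.4²) = 22.16; v² = 1.2996.
t = (22.16 − 1.45)/1.2996 = 15.9 days (vs. the pure-advection estimate x/v = 17.0 d).

15.9 days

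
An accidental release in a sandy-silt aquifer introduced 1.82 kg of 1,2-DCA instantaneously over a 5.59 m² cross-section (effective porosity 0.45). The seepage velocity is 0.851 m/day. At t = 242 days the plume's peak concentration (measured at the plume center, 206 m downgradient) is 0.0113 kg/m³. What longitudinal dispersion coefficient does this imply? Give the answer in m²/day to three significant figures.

At the plume center C_max = M/(n_e·A·√(4πDt)), so D = M²/(4πt·(n_e·A·C_max)²).
n_e·A·C_max = 0.45 × 5.59 × 0.0113 = 0.02843 kg/m.
D = 1.82²/(4π × 242 × 0.02843²) = 1.35 m²/day.

1.35 m²/day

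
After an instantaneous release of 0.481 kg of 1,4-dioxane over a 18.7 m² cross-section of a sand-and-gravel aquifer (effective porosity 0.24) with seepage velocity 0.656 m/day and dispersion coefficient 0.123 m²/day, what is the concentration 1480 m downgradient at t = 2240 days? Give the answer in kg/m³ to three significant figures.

0.00165 kg/m³

For an instantaneous plane source, C(x,t) = M/(n_e·A·√(4πDt)) · exp(−(x−vt)²/(4Dt)), with n_e·A the pore (flow) area.
Plume center vt = 0.656 × 2240 = 1469.44 m, so the well at 1480 m is 10.56 m downgradient of the peak.
√(4πDt) = 58.84 m, giving peak height M/(n_e·A·√(4πDt)) = 0.481/(0.24 × 18.7 × 58.84) = 0.001821 kg/m³.
(x−vt)²/(4Dt) = (10.56)²/(4 × 0.123 × 2240) = 0.1012; exp(−0.1012) = 0.9038.
C = 0.001821 × 0.9038 = 0.00165 kg/m³.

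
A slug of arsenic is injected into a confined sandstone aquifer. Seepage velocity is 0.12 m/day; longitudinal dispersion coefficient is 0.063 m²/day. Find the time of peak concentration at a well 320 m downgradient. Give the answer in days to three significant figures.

2660 days

For the 1D instantaneous-source solution, setting ∂C/∂t = 0 at fixed x gives v²t² + 2Dt − x² = 0, so t = (√(D² + v²x²) − D)/v².
√(D² + v²x²) = √(0.063² + 0.12² × 320²) = 38.40; v² = 0.0144.
t = (38.40 − 0.063)/0.0144 = 2660 days (vs. the pure-advection estimate x/v = 2670 d).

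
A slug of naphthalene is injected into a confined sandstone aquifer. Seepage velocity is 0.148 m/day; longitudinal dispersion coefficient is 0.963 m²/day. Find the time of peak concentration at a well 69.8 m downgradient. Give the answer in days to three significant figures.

For the 1D instantaneous-source solution, setting ∂C/∂t = 0 at fixed x gives v²t² + 2Dt − x² = 0, so t = (√(D² + v²x²) − D)/v².
√(D² + v²x²) = √(0.963² + 0.148² × 69.8²) = 10.38; v² = 0.021904.
t = (10.38 − 0.963)/0.021904 = 430 days (vs. the pure-advection estimate x/v = 472 d).

430 days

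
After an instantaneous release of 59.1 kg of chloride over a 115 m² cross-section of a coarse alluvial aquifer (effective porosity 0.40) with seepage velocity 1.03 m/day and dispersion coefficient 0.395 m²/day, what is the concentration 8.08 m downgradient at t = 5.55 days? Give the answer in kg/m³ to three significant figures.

For an instantaneous plane source, C(x,t) = M/(n_e·A·√(4πDt)) · exp(−(x−vt)²/(4Dt)), with n_e·A the pore (flow) area.
Plume center vt = 1.03 × 5.55 = 5.7165 m, so the well at 8.08 m is 2.3635 m downgradient of the peak.
√(4πDt) = 5.249 m, giving peak height M/(n_e·A·√(4πDt)) = 59.1/(0.40 × 115 × 5.249) = 0.2448 kg/m³.
(x−vt)²/(4Dt) = (2.3635)²/(4 × 0.395 × 5.55) = 0.6370; exp(−0.6370) = 0.5289.
C = 0.2448 × 0.5289 = 0.129 kg/m³.

0.129 kg/m³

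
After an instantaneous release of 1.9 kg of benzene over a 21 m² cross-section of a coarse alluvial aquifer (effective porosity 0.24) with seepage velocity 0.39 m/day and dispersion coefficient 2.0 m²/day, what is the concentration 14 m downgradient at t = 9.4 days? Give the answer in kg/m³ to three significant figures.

0.00593 kg/m³

For an instantaneous plane source, C(x,t) = M/(n_e·A·√(4πDt)) · exp(−(x−vt)²/(4Dt)), with n_e·A the pore (flow) area.
Plume center vt = 0.39 × 9.4 = 3.666 m, so the well at 14 m is 10.334 m downgradient of the peak.
√(4πDt) = 15.37 m, giving peak height M/(n_e·A·√(4πDt)) = 1.9/(0.24 × 21 × 15.37) = 0.02453 kg/m³.
(x−vt)²/(4Dt) = (10.334)²/(4 × 2.0 × 9.4) = 1.420; exp(−1.420) = 0.2417.
C = 0.02453 × 0.2417 = 0.00593 kg/m³.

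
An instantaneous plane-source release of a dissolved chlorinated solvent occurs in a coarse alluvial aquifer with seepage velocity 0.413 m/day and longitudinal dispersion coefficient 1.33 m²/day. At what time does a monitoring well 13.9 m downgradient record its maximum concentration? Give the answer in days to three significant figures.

For the 1D instantaneous-source solution, setting ∂C/∂t = 0 at fixed x gives v²t² + 2Dt − x² = 0, so t = (√(D² + v²x²) − D)/v².
√(D² + v²x²) = √(1.33² + 0.413² × 13.9²) = 5.893; v² = 0.170569.
t = (5.893 − 1.33)/0.170569 = 26.8 days (vs. the pure-advection estimate x/v = 33.7 d).

26.8 days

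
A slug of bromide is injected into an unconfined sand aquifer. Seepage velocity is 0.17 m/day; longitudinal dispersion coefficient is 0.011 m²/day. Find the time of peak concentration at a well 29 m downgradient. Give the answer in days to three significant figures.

170 days

For the 1D instantaneous-source solution, setting ∂C/∂t = 0 at fixed x gives v²t² + 2Dt − x² = 0, so t = (√(D² + v²x²) − D)/v².
√(D² + v²x²) = √(0.011² + 0.17² × 29²) = 4.930; v² = 0.0289.
t = (4.930 − 0.011)/0.0289 = 170 days (vs. the pure-advection estimate x/v = 171 d).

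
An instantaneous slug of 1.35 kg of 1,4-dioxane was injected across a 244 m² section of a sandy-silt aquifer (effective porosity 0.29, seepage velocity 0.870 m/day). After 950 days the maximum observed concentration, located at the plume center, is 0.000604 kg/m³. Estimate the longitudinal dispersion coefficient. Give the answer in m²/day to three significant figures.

0.0836 m²/day

At the plume center C_max = M/(n_e·A·√(4πDt)), so D = M²/(4πt·(n_e·A·C_max)²).
n_e·A·C_max = 0.29 × 244 × 0.000604 = 0.04274 kg/m.
D = 1.35²/(4π × 950 × 0.04274²) = 0.0836 m²/day.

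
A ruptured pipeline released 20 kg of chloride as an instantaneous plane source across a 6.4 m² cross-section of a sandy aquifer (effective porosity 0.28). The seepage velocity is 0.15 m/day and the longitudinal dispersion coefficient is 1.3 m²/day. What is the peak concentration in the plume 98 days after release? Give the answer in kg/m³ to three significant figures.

The peak of an instantaneous 1D plume sits at x = vt; there the Gaussian factor is 1 and C_max = M/(n_e·A·√(4πDt)), where n_e·A is the pore area the mass is dissolved in.
√(4πDt) = √(4π × 1.3 × 98) = 40.01 m, so C_max = 20/(0.28 × 6.4 × 40.01) = 0.279 kg/m³.

0.279 kg/m³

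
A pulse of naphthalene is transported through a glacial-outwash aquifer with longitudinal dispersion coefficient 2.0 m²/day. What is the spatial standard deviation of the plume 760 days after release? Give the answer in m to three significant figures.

55.1 m

Dispersive spreading gives a Gaussian with σ² = 2Dt; advection only shifts the center.
σ = √(2 × 2.0 × 760) = 55.1 m.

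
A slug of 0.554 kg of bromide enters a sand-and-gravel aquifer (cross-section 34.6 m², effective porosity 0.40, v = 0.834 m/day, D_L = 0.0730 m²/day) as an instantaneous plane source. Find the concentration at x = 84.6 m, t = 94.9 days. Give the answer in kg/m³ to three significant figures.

0.00147 kg/m³

For an instantaneous plane source, C(x,t) = M/(n_e·A·√(4πDt)) · exp(−(x−vt)²/(4Dt)), with n_e·A the pore (flow) area.
Plume center vt = 0.834 × 94.9 = 79.1466 m, so the well at 84.6 m is 5.4534 m downgradient of the peak.
√(4πDt) = 9.330 m, giving peak height M/(n_e·A·√(4πDt)) = 0.554/(0.40 × 34.6 × 9.330) = 0.004290 kg/m³.
(x−vt)²/(4Dt) = (5.4534)²/(4 × 0.0730 × 94.9) = 1.073; exp(−1.073) = 0.3420.
C = 0.004290 × 0.3420 = 0.00147 kg/m³.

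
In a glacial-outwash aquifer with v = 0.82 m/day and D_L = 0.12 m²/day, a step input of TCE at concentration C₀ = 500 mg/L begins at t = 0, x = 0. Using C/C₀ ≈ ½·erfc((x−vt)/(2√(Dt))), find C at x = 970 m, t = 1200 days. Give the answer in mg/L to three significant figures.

For a continuous step input, C/C₀ ≈ ½·erfc((x−vt)/(2√(Dt))).
vt = 0.82 × 1200 = 984 m and 2√(Dt) = 2√(0.12 × 1200) = 24.00 m.
Argument (x−vt)/(2√(Dt)) = (970 − 984)/24.00 = -0.5833; ½·erfc(-0.5833) = 0.7953.
C = 500 × 0.7953 = 398 mg/L.

398 mg/L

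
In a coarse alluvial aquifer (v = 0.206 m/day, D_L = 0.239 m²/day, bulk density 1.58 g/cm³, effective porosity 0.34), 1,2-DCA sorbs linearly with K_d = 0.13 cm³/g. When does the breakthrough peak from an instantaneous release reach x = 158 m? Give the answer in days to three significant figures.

Retardation factor R = 1 + ρ_b·K_d/n = 1 + 1.58 × 0.13/0.34 = 1.604.
Sorption retards both mechanisms: v_R = v/R = 0.1284 m/day, D_R = D/R = 0.1490 m²/day.
Peak time from v_R²t² + 2D_R t − x² = 0: t = (√(D_R² + v_R²x²) − D_R)/v_R².
√(D_R² + v_R²x²) = √(0.1490² + 0.1284² × 158²) = 20.29; v_R² = 0.01649.
t = (20.29 − 0.1490)/0.01649 = 1220 days.

1220 days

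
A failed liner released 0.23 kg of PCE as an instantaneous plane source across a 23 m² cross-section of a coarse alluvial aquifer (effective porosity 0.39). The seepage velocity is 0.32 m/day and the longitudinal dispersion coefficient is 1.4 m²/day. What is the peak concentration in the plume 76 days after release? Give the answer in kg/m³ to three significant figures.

The peak of an instantaneous 1D plume sits at x = vt; there the Gaussian factor is 1 and C_max = M/(n_e·A·√(4πDt)), where n_e·A is the pore area the mass is dissolved in.
√(4πDt) = √(4π × 1.4 × 76) = 36.57 m, so C_max = 0.23/(0.39 × 23 × 36.57) = 0.000701 kg/m³.

0.000701 kg/m³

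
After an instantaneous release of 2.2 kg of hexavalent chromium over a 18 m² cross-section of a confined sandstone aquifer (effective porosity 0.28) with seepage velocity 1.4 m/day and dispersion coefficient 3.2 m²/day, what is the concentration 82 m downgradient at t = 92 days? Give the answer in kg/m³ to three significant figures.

0.00112 kg/m³

For an instantaneous plane source, C(x,t) = M/(n_e·A·√(4πDt)) · exp(−(x−vt)²/(4Dt)), with n_e·A the pore (flow) area.
Plume center vt = 1.4 × 92 = 128.8 m, so the well at 82 m is 46.8 m upgradient of the peak.
√(4πDt) = 60.82 m, giving peak height M/(n_e·A·√(4πDt)) = 2.2/(0.28 × 18 × 60.82) = 0.007177 kg/m³.
(x−vt)²/(4Dt) = (-46.8)²/(4 × 3.2 × 92) = 1.860; exp(−1.860) = 0.1557.
C = 0.007177 × 0.1557 = 0.00112 kg/m³.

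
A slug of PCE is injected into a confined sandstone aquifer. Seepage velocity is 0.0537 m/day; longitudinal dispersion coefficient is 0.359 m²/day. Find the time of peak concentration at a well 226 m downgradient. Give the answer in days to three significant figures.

For the 1D instantaneous-source solution, setting ∂C/∂t = 0 at fixed x gives v²t² + 2Dt − x² = 0, so t = (√(D² + v²x²) − D)/v².
√(D² + v²x²) = √(0.359² + 0.0537² × 226²) = 12.14; v² = 0.00288369.
t = (12.14 − 0.359)/0.00288369 = 4090 days (vs. the pure-advection estimate x/v = 4210 d).

4090 days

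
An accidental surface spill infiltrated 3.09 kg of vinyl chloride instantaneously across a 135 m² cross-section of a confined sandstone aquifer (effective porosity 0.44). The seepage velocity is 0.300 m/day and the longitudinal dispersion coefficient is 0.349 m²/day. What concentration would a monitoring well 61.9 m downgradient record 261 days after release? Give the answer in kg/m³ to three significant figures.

0.000735 kg/m³

For an instantaneous plane source, C(x,t) = M/(n_e·A·√(4πDt)) · exp(−(x−vt)²/(4Dt)), with n_e·A the pore (flow) area.
Plume center vt = 0.300 × 261 = 78.3 m, so the well at 61.9 m is 16.4 m upgradient of the peak.
√(4πDt) = 33.83 m, giving peak height M/(n_e·A·√(4πDt)) = 3.09/(0.44 × 135 × 33.83) = 0.001538 kg/m³.
(x−vt)²/(4Dt) = (-16.4)²/(4 × 0.349 × 261) = 0.7382; exp(−0.7382) = 0.4780.
C = 0.001538 × 0.4780 = 0.000735 kg/m³.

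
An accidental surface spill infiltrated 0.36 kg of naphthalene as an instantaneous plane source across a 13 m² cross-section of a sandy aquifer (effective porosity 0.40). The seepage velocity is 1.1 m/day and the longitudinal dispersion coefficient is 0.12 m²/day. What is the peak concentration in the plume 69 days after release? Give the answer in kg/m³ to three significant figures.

0.00679 kg/m³

The peak of an instantaneous 1D plume sits at x = vt; there the Gaussian factor is 1 and C_max = M/(n_e·A·√(4πDt)), where n_e·A is the pore area the mass is dissolved in.
√(4πDt) = √(4π × 0.12 × 69) = 10.20 m, so C_max = 0.36/(0.40 × 13 × 10.20) = 0.00679 kg/m³.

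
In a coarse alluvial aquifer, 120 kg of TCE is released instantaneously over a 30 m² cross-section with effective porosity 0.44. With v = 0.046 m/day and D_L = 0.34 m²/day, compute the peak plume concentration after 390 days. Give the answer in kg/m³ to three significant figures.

The peak of an instantaneous 1D plume sits at x = vt; there the Gaussian factor is 1 and C_max = M/(n_e·A·√(4πDt)), where n_e·A is the pore area the mass is dissolved in.
√(4πDt) = √(4π × 0.34 × 390) = 40.82 m, so C_max = 120/(0.44 × 30 × 40.82) = 0.223 kg/m³.

0.223 kg/m³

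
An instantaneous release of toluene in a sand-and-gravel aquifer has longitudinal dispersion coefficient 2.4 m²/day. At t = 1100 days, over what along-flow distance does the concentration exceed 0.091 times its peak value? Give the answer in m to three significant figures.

318 m

The plume is Gaussian with σ = √(2Dt) = √(2 × 2.4 × 1100) = 72.66 m.
C/C_peak = exp(−Δx²/(2σ²)) = 0.091 ⇒ Δx = σ·√(−2 ln 0.091) = 72.66 × 2.189 = 159.1 m.
Width = 2Δx = 318 m.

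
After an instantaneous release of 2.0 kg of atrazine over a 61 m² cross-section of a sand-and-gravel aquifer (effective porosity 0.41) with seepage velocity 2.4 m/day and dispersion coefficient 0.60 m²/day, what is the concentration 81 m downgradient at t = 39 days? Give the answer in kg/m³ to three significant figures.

0.000855 kg/m³

For an instantaneous plane source, C(x,t) = M/(n_e·A·√(4πDt)) · exp(−(x−vt)²/(4Dt)), with n_e·A the pore (flow) area.
Plume center vt = 2.4 × 39 = 93.6 m, so the well at 81 m is 12.6 m upgradient of the peak.
√(4πDt) = 17.15 m, giving peak height M/(n_e·A·√(4πDt)) = 2.0/(0.41 × 61 × 17.15) = 0.004663 kg/m³.
(x−vt)²/(4Dt) = (-12.6)²/(4 × 0.60 × 39) = 1.696; exp(−1.696) = 0.1834.
C = 0.004663 × 0.1834 = 0.000855 kg/m³.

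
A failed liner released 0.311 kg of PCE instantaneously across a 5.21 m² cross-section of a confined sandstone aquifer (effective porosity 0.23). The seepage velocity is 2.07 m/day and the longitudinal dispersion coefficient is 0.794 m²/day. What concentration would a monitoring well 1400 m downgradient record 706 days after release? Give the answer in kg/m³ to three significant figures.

For an instantaneous plane source, C(x,t) = M/(n_e·A·√(4πDt)) · exp(−(x−vt)²/(4Dt)), with n_e·A the pore (flow) area.
Plume center vt = 2.07 × 706 = 1461.42 m, so the well at 1400 m is 61.42 m upgradient of the peak.
√(4πDt) = 83.93 m, giving peak height M/(n_e·A·√(4πDt)) = 0.311/(0.23 × 5.21 × 83.93) = 0.003092 kg/m³.
(x−vt)²/(4Dt) = (-61.42)²/(4 × 0.794 × 706) = 1.682; exp(−1.682) = 0.1860.
C = 0.003092 × 0.1860 = 0.000575 kg/m³.

0.000575 kg/m³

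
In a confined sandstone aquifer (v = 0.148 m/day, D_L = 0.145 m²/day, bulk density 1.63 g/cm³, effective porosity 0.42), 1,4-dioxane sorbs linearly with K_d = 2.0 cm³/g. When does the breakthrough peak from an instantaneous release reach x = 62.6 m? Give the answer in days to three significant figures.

Retardation factor R = 1 + ρ_b·K_d/n = 1 + 1.63 × 2.0/0.42 = 8.762.
Sorption retards both mechanisms: v_R = v/R = 0.01689 m/day, D_R = D/R = 0.01655 m²/day.
Peak time from v_R²t² + 2D_R t − x² = 0: t = (√(D_R² + v_R²x²) − D_R)/v_R².
√(D_R² + v_R²x²) = √(0.01655² + 0.01689² × 62.6²) = 1.057; v_R² = 0.0002853.
t = (1.057 − 0.01655)/0.0002853 = 3650 days.

3650 days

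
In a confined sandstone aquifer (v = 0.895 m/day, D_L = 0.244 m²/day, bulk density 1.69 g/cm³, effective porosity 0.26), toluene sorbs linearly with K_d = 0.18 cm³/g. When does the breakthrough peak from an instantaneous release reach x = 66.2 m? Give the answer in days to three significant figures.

Retardation factor R = 1 + ρ_b·K_d/n = 1 + 1.69 × 0.18/0.26 = 2.170.
Sorption retards both mechanisms: v_R = v/R = 0.4124 m/day, D_R = D/R = 0.1124 m²/day.
Peak time from v_R²t² + 2D_R t − x² = 0: t = (√(D_R² + v_R²x²) − D_R)/v_R².
√(D_R² + v_R²x²) = √(0.1124² + 0.4124² × 66.2²) = 27.30; v_R² = 0.1701.
t = (27.30 − 0.1124)/0.1701 = 160 days.

160 days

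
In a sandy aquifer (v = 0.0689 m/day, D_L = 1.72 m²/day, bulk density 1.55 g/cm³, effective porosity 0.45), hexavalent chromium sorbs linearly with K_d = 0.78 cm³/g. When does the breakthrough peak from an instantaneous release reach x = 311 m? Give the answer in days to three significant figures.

15400 days

Retardation factor R = 1 + ρ_b·K_d/n = 1 + 1.55 × 0.78/0.45 = 3.687.
Sorption retards both mechanisms: v_R = v/R = 0.01869 m/day, D_R = D/R = 0.4665 m²/day.
Peak time from v_R²t² + 2D_R t − x² = 0: t = (√(D_R² + v_R²x²) − D_R)/v_R².
√(D_R² + v_R²x²) = √(0.4665² + 0.01869² × 311²) = 5.831; v_R² = 0.0003493.
t = (5.831 − 0.4665)/0.0003493 = 15400 days.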